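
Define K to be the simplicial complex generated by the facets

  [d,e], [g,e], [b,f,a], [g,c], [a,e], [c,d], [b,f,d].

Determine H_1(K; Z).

We work with the vertex ordering a < b < c < d < e < f < g. The simplices of K, each written with vertices in increasing order, are:

  0-simplices (7): a, b, c, d, e, f, g
  1-simplices (10): ab, ae, af, bd, bf, cd, cg, de, df, eg
  2-simplices (2): abf, bdf

giving chain groups C_0 ≅ Z^7, C_1 ≅ Z^10, C_2 ≅ Z^2.

∂_1: C_1 → C_0 sends each edge [p,q] (with p < q) to q − p.
The resulting 7×10 matrix has rank 6, and its Smith normal form has invariant factors (1,1,1,1,1,1).

The boundary map ∂_2: C_2 → C_1 maps a triangle to the signed sum of its edges. For instance
  ∂bdf = df − bf + bd,
  ∂abf = bf − af + ab.
The 10×2 boundary matrix has rank 2 and Smith normal form diag(1,1).

Now H_k = ker ∂_k / im ∂_{k+1}, so:

  H_1: rank ker ∂_1 − rank ∂_2 = (10 − 6) − 2 = 2, and the invariant factors of ∂_2 are all 1, so H_1 = Z^2.

H_1 = Z^2.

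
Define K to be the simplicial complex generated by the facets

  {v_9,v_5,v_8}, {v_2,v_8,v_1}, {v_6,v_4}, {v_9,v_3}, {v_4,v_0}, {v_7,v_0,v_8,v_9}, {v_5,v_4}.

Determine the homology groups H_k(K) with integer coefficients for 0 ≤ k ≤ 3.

H_0 ≅ Z,  H_1 ≅ Z,  H_2 = 0,  H_3 = 0.

Order the vertices as v_0 < v_1 < v_2 < v_3 < v_4 < v_5 < v_6 < v_7 < v_8 < v_9. Listing each simplex with vertices in this order, K has dimension 3 with simplices:

  0-simplices (10): [v_0], [v_1], [v_2], [v_3], [v_4], [v_5], [v_6], [v_7], [v_8], [v_9]
  1-simplices (15): (15 of them)
  2-simplices (6): [v_0,v_7,v_8], [v_0,v_7,v_9], [v_0,v_8,v_9], [v_1,v_2,v_8], [v_5,v_8,v_9], [v_7,v_8,v_9]
  3-simplices (1): [v_0,v_7,v_8,v_9]

Hence C_0 ≅ Z^10, C_1 ≅ Z^15, C_2 ≅ Z^6, C_3 ≅ Z^1.

Boundary ∂_1: C_1 → C_0 sends each edge [p,q] (with p < q) to q − p. For instance
  ∂[v_5,v_9] = [v_9] − [v_5].
As a 10×15 matrix over Z this has rank 9, with invariant factors (1,1,1,1,1,1,1,1,1).

The boundary map ∂_2: C_2 → C_1 maps a triangle to the signed sum of its edges. For instance
  ∂[v_0,v_7,v_9] = [v_7,v_9] − [v_0,v_9] + [v_0,v_7],
  ∂[v_0,v_7,v_8] = [v_7,v_8] − [v_0,v_8] + [v_0,v_7].
This gives a 15×6 integer matrix of rank 5; reducing to Smith normal form yields diagonal entries (1,1,1,1,1).

The boundary map ∂_3: C_3 → C_2 sends each 3-simplex σ to the alternating sum Σ_i (−1)^i (σ with its i-th vertex removed). For instance
  ∂[v_0,v_7,v_8,v_9] = [v_7,v_8,v_9] − [v_0,v_8,v_9] + [v_0,v_7,v_9] − [v_0,v_7,v_8].
The resulting 6×1 matrix has rank 1, and its Smith normal form has invariant factors (1).

Computing H_k = (kernel of ∂_k) / (image of ∂_{k+1}):

  H_0: rank C_0 − rank ∂_1 = 10 − 9 = 1, and the invariant factors of ∂_1 are all 1, so H_0 ≅ Z.
  H_1: rank ker ∂_1 − rank ∂_2 = (15 − 9) − 5 = 1, and the invariant factors of ∂_2 are all 1, so H_1 ≅ Z.
  H_2: rank ker ∂_2 − rank ∂_3 = (6 − 5) − 1 = 0, and the invariant factors of ∂_3 are all 1, so H_2 ≅ 0.
  H_3: rank ker ∂_3 − rank ∂_4 = (1 − 1) − 0 = 0, and there is no ∂_4, so H_3 ≅ 0.

As a check, the Euler characteristic is 10 − 15 + 6 − 1 = 0, which agrees with 1 − 1 + 0 − 0 = 0.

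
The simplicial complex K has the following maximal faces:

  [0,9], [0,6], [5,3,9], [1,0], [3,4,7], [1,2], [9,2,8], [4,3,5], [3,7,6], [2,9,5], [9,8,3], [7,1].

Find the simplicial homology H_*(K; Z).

H_0 ≅ Z,  H_1 ≅ Z^3,  H_2 = 0.

We work with the vertex ordering 0 < 1 < 2 < 3 < 4 < 5 < 6 < 7 < 8 < 9. The simplices of K, each written with vertices in increasing order, are:

  0-simplices (10): [0], [1], [2], [3], [4], [5], [6], [7], [8], [9]
  1-simplices (19): [0,1], [0,6], [0,9], [1,2], [1,7], [2,5], [2,8], [2,9], [3,4], [3,5], [3,6], [3,7], [3,8], [3,9], [4,5], [4,7], [5,9], [6,7], [8,9]
  2-simplices (7): [2,5,9], [2,8,9], [3,4,5], [3,4,7], [3,5,9], [3,6,7], [3,8,9]

Hence C_0 ≅ Z^10, C_1 ≅ Z^19, C_2 ≅ Z^7.

The boundary map ∂_1: C_1 → C_0 is given by ∂[p,q] = [q] − [p].
This gives a 10×19 integer matrix of rank 9; reducing to Smith normal form yields diagonal entries (1,1,1,1,1,1,1,1,1).

∂_2: C_2 → C_1 maps a triangle to the signed sum of its edges. For instance
  ∂[3,8,9] = [8,9] − [3,9] + [3,8],
  ∂[3,4,7] = [4,7] − [3,7] + [3,4].
As a 19×7 matrix over Z this has rank 7, with invariant factors (1,1,1,1,1,1,1).

Now H_k = ker ∂_k / im ∂_{k+1}, so:

  H_0: rank C_0 − rank ∂_1 = 10 − 9 = 1, and the invariant factors of ∂_1 are all 1, so H_0 = Z.
  H_1: rank ker ∂_1 − rank ∂_2 = (19 − 9) − 7 = 3, and the invariant factors of ∂_2 are all 1, so H_1 = Z^3.
  H_2: rank ker ∂_2 − rank ∂_3 = (7 − 7) − 0 = 0, and there is no ∂_3, so H_2 = 0.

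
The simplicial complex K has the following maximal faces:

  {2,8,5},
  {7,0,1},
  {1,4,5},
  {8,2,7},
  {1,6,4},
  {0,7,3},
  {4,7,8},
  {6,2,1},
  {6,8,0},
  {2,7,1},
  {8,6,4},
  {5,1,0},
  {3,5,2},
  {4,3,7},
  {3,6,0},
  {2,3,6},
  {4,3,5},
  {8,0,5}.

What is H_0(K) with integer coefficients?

H_0 ≅ Z.

Take the total order 0 < 1 < 2 < 3 < 4 < 5 < 6 < 7 < 8 on the vertex set. Then K (dimension 2) consists of the simplices:

  0-simplices (9): [0], [1], [2], [3], [4], [5], [6], [7], [8]
  1-simplices (27): (27 of them)
  2-simplices (18): [0,1,5], [0,1,7], [0,3,6], [0,3,7], [0,5,8], [0,6,8], [1,2,6], [1,2,7], [1,4,5], [1,4,6], [2,3,5], [2,3,6], [2,5,8], [2,7,8], [3,4,5], [3,4,7], [4,6,8], [4,7,8]

Hence C_0 ≅ Z^9, C_1 ≅ Z^27, C_2 ≅ Z^18.

Boundary ∂_1: C_1 → C_0 sends each edge [p,q] (with p < q) to q − p. For instance
  ∂[2,8] = [8] − [2].
As a 9×27 matrix over Z this has rank 8, with invariant factors (1,1,1,1,1,1,1,1).

∂_2: C_2 → C_1 maps a triangle to the signed sum of its edges. For instance
  ∂[4,6,8] = [6,8] − [4,8] + [4,6],
  ∂[1,2,6] = [2,6] − [1,6] + [1,2].
This gives a 27×18 integer matrix of rank 17; reducing to Smith normal form yields diagonal entries (1,1,1,1,1,1,1,1,1,1,1,1,1,1,1,1,1).

Now H_k = ker ∂_k / im ∂_{k+1}, so:

  H_0: rank C_0 − rank ∂_1 = 9 − 8 = 1, and the invariant factors of ∂_1 are all 1, so H_0 = Z.

(K is a triangulation of the torus T^2.)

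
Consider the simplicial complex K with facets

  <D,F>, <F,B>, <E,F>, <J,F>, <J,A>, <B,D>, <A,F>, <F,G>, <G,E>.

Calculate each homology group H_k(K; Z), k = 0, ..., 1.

H_0 ≅ Z,  H_1 ≅ Z^3.

We work with the vertex ordering A < B < D < E < F < G < J. The simplices of K, each written with vertices in increasing order, are:

  0-simplices (7): A, B, D, E, F, G, J
  1-simplices (9): AF, AJ, BD, BF, DF, EF, EG, FG, FJ

so the chain groups are C_0 ≅ Z^7, C_1 ≅ Z^9.

The boundary map ∂_1: C_1 → C_0 sends each edge [p,q] (with p < q) to q − p. For instance
  ∂AJ = J − A.
The resulting 7×9 matrix has rank 6, and its Smith normal form has invariant factors (1,1,1,1,1,1).

Now H_k = ker ∂_k / im ∂_{k+1}, so:

  H_0: rank C_0 − rank ∂_1 = 7 − 6 = 1, and the invariant factors of ∂_1 are all 1, so H_0 = Z.
  H_1: rank ker ∂_1 − rank ∂_2 = (9 − 6) − 0 = 3, and there is no ∂_2, so H_1 = Z^3.

As a check, the Euler characteristic is 7 − 9 = -2, which agrees with 1 − 3 = -2.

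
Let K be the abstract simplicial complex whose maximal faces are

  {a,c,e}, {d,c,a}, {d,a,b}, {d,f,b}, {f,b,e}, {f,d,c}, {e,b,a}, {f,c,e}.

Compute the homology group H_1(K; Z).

We work with the vertex ordering a < b < c < d < e < f. The simplices of K, each written with vertices in increasing order, are:

  0-simplices (6): a, b, c, d, e, f
  1-simplices (12): ab, ac, ad, ae, bd, be, bf, cd, ce, cf, df, ef
  2-simplices (8): abd, abe, acd, ace, bdf, bef, cdf, cef

so the chain groups are C_0 ≅ Z^6, C_1 ≅ Z^12, C_2 ≅ Z^8.

∂_1: C_1 → C_0 sends each edge [p,q] (with p < q) to q − p.
This gives a 6×12 integer matrix of rank 5; reducing to Smith normal form yields diagonal entries (1,1,1,1,1).

The boundary map ∂_2: C_2 → C_1 acts by ∂[p,q,r] = [q,r] − [p,r] + [p,q]. For instance
  ∂ace = ce − ae + ac,
  ∂cef = ef − cf + ce.
The resulting 12×8 matrix has rank 7, and its Smith normal form has invariant factors (1,1,1,1,1,1,1).

Computing H_k = (kernel of ∂_k) / (image of ∂_{k+1}):

  H_1: rank ker ∂_1 − rank ∂_2 = (12 − 5) − 7 = 0, and the invariant factors of ∂_2 are all 1, so H_1 = 0.

(K is a triangulation of the 2-sphere S^2.)

H_1 ≅ 0.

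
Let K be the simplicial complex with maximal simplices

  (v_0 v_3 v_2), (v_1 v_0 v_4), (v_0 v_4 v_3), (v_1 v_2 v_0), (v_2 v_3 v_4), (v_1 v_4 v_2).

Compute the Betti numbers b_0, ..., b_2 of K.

We work with the vertex ordering v_0 < v_1 < v_2 < v_3 < v_4. The simplices of K, each written with vertices in increasing order, are:

  0-simplices (5): [v_0], [v_1], [v_2], [v_3], [v_4]
  1-simplices (9): [v_0,v_1], [v_0,v_2], [v_0,v_3], [v_0,v_4], [v_1,v_2], [v_1,v_4], [v_2,v_3], [v_2,v_4], [v_3,v_4]
  2-simplices (6): [v_0,v_1,v_2], [v_0,v_1,v_4], [v_0,v_2,v_3], [v_0,v_3,v_4], [v_1,v_2,v_4], [v_2,v_3,v_4]

giving chain groups C_0 ≅ Z^5, C_1 ≅ Z^9, C_2 ≅ Z^6.

The boundary map ∂_1: C_1 → C_0 sends each edge [p,q] (with p < q) to q − p. For instance
  ∂[v_0,v_2] = [v_2] − [v_0].
The resulting 5×9 matrix has rank 4, and its Smith normal form has invariant factors (1,1,1,1).

The boundary map ∂_2: C_2 → C_1 sends each 2-simplex [p,q,r] to [q,r] − [p,r] + [p,q]. For instance
  ∂[v_1,v_2,v_4] = [v_2,v_4] − [v_1,v_4] + [v_1,v_2],
  ∂[v_0,v_1,v_2] = [v_1,v_2] − [v_0,v_2] + [v_0,v_1].
As a 9×6 matrix over Z this has rank 5, with invariant factors (1,1,1,1,1).

Reading off H_k = ker ∂_k / im ∂_{k+1}:

  H_0: rank C_0 − rank ∂_1 = 5 − 4 = 1, and the invariant factors of ∂_1 are all 1, so H_0 ≅ Z.
  H_1: rank ker ∂_1 − rank ∂_2 = (9 − 4) − 5 = 0, and the invariant factors of ∂_2 are all 1, so H_1 ≅ 0.
  H_2: rank ker ∂_2 − rank ∂_3 = (6 − 5) − 0 = 1, and there is no ∂_3, so H_2 ≅ Z.

As a check, the Euler characteristic is 5 − 9 + 6 = 2, which agrees with 1 − 0 + 1 = 2.

Hence the Betti numbers are b_0 = 1, b_1 = 0, b_2 = 1.

b_0 = 1, b_1 = 0, b_2 = 1.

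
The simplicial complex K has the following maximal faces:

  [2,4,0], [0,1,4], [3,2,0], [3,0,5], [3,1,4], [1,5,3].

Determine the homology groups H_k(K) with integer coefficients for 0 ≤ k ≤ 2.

H_0 = Z,  H_1 = Z,  H_2 = 0.

K has 6 vertices, 12 edges, 6 triangles.
rank ∂_0 = 0, rank ∂_1 = 5 ⇒ b_0 = 6 − 0 − 5 = 1; all invariant factors of ∂_1 are 1 so no torsion. So H_0 ≅ Z.
rank ∂_1 = 5, rank ∂_2 = 6 ⇒ b_1 = 12 − 5 − 6 = 1; all invariant factors of ∂_2 are 1 so no torsion. So H_1 ≅ Z.
rank ∂_2 = 6, rank ∂_3 = 0 ⇒ b_2 = 6 − 6 − 0 = 0. So H_2 ≅ 0.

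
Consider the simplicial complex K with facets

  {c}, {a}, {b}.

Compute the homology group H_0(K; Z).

H_0 = Z^3.

Fix the vertex order a < b < c and write every simplex with vertices in increasing order. Then dim K = 0 and the simplices of K are:

  0-simplices (3): a, b, c

so the chain groups are C_0 ≅ Z^3.

Now H_k = ker ∂_k / im ∂_{k+1}, so:

  H_0: rank C_0 − rank ∂_1 = 3 − 0 = 3, and there is no ∂_1, so H_0 = Z^3.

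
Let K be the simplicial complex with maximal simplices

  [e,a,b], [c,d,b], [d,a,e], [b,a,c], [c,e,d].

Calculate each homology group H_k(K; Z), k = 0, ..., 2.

H_0 = Z,  H_1 = Z,  H_2 = 0.

We work with the vertex ordering a < b < c < d < e. The simplices of K, each written with vertices in increasing order, are:

  0-simplices (5): a, b, c, d, e
  1-simplices (10): ab, ac, ad, ae, bc, bd, be, cd, ce, de
  2-simplices (5): abc, abe, ade, bcd, cde

Hence C_0 ≅ Z^5, C_1 ≅ Z^10, C_2 ≅ Z^5.

∂_1: C_1 → C_0 maps an edge to its endpoints' difference, ∂[p,q] = q − p.
This gives a 5×10 integer matrix of rank 4; reducing to Smith normal form yields diagonal entries (1,1,1,1).

The boundary map ∂_2: C_2 → C_1 sends each 2-simplex [p,q,r] to [q,r] − [p,r] + [p,q]. For instance
  ∂bcd = cd − bd + bc,
  ∂abc = bc − ac + ab.
As a 10×5 matrix over Z this has rank 5, with invariant factors (1,1,1,1,1).

Now H_k = ker ∂_k / im ∂_{k+1}, so:

  H_0: rank C_0 − rank ∂_1 = 5 − 4 = 1, and the invariant factors of ∂_1 are all 1, so H_0 = Z.
  H_1: rank ker ∂_1 − rank ∂_2 = (10 − 4) − 5 = 1, and the invariant factors of ∂_2 are all 1, so H_1 = Z.
  H_2: rank ker ∂_2 − rank ∂_3 = (5 − 5) − 0 = 0, and there is no ∂_3, so H_2 = 0.

(K is a triangulation of the Möbius band.)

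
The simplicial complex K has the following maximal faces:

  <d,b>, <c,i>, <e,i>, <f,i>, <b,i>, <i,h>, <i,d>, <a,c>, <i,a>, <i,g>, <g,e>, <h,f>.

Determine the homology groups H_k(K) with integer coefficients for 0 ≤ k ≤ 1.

K has 9 vertices, 12 edges.
rank ∂_0 = 0, rank ∂_1 = 8 ⇒ b_0 = 9 − 0 − 8 = 1; all invariant factors of ∂_1 are 1 so no torsion. So H_0 ≅ Z.
rank ∂_1 = 8, rank ∂_2 = 0 ⇒ b_1 = 12 − 8 − 0 = 4. So H_1 ≅ Z^4.

H_0 = Z,  H_1 = Z^4.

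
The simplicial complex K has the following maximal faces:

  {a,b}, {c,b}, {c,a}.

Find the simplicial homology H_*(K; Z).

Fix the vertex order a < b < c and write every simplex with vertices in increasing order. Then dim K = 1 and the simplices of K are:

  0-simplices (3): a, b, c
  1-simplices (3): ab, ac, bc

giving chain groups C_0 ≅ Z^3, C_1 ≅ Z^3.

The boundary map ∂_1: C_1 → C_0 sends each edge [p,q] (with p < q) to q − p.
As a 3×3 matrix over Z this has rank 2, with invariant factors (1,1).

Computing H_k = (kernel of ∂_k) / (image of ∂_{k+1}):

  H_0: rank C_0 − rank ∂_1 = 3 − 2 = 1, and the invariant factors of ∂_1 are all 1, so H_0 = Z.
  H_1: rank ker ∂_1 − rank ∂_2 = (3 − 2) − 0 = 1, and there is no ∂_2, so H_1 = Z.

H_0 ≅ Z,  H_1 ≅ Z.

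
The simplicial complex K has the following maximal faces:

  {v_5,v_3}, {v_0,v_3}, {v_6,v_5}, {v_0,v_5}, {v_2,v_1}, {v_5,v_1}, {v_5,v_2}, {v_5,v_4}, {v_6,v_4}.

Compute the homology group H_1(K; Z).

H_1 = Z^3.

K has 7 vertices, 9 edges.
rank ∂_1 = 6, rank ∂_2 = 0 ⇒ b_1 = 9 − 6 − 0 = 3. So H_1 = Z^3.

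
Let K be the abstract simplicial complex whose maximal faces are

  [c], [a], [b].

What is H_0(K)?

Take the total order a < b < c on the vertex set. Then K (dimension 0) consists of the simplices:

  0-simplices (3): a, b, c

so the chain groups are C_0 ≅ Z^3.

Computing H_k = (kernel of ∂_k) / (image of ∂_{k+1}):

  H_0: rank C_0 − rank ∂_1 = 3 − 0 = 3, and there is no ∂_1, so H_0 = Z^3.

H_0 ≅ Z^3.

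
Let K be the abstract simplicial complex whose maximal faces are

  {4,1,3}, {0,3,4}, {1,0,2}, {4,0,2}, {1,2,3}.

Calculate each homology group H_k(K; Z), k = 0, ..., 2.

H_0 ≅ Z,  H_1 ≅ Z,  H_2 = 0.

Fix the vertex order 0 < 1 < 2 < 3 < 4 and write every simplex with vertices in increasing order. Then dim K = 2 and the simplices of K are:

  0-simplices (5): [0], [1], [2], [3], [4]
  1-simplices (10): [0,1], [0,2], [0,3], [0,4], [1,2], [1,3], [1,4], [2,3], [2,4], [3,4]
  2-simplices (5): [0,1,2], [0,2,4], [0,3,4], [1,2,3], [1,3,4]

Hence C_0 ≅ Z^5, C_1 ≅ Z^10, C_2 ≅ Z^5.

The boundary map ∂_1: C_1 → C_0 is given by ∂[p,q] = [q] − [p]. For instance
  ∂[1,2] = [2] − [1].
The 5×10 boundary matrix has rank 4 and Smith normal form diag(1,1,1,1).

Boundary ∂_2: C_2 → C_1 maps a triangle to the signed sum of its edges. For instance
  ∂[1,2,3] = [2,3] − [1,3] + [1,2],
  ∂[0,2,4] = [2,4] − [0,4] + [0,2].
The resulting 10×5 matrix has rank 5, and its Smith normal form has invariant factors (1,1,1,1,1).

Reading off H_k = ker ∂_k / im ∂_{k+1}:

  H_0: rank C_0 − rank ∂_1 = 5 − 4 = 1, and the invariant factors of ∂_1 are all 1, so H_0 ≅ Z.
  H_1: rank ker ∂_1 − rank ∂_2 = (10 − 4) − 5 = 1, and the invariant factors of ∂_2 are all 1, so H_1 ≅ Z.
  H_2: rank ker ∂_2 − rank ∂_3 = (5 − 5) − 0 = 0, and there is no ∂_3, so H_2 ≅ 0.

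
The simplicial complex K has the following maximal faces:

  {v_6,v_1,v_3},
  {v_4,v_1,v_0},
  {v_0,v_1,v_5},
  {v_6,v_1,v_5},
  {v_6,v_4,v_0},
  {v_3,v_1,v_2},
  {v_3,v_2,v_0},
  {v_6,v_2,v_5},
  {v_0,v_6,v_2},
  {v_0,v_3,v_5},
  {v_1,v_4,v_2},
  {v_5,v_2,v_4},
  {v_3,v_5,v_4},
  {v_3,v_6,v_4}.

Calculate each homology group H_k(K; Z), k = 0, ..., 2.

H_0 = Z,  H_1 = Z^2,  H_2 = Z.

Take the total order v_0 < v_1 < v_2 < v_3 < v_4 < v_5 < v_6 on the vertex set. Then K (dimension 2) consists of the simplices:

  0-simplices (7): [v_0], [v_1], [v_2], [v_3], [v_4], [v_5], [v_6]
  1-simplices (21): (21 of them)
  2-simplices (14): (14 of them)

giving chain groups C_0 ≅ Z^7, C_1 ≅ Z^21, C_2 ≅ Z^14.

The boundary map ∂_1: C_1 → C_0 is given by ∂[p,q] = [q] − [p]. For instance
  ∂[v_4,v_6] = [v_6] − [v_4].
This gives a 7×21 integer matrix of rank 6; reducing to Smith normal form yields diagonal entries (1,1,1,1,1,1).

Boundary ∂_2: C_2 → C_1 acts by ∂[p,q,r] = [q,r] − [p,r] + [p,q]. For instance
  ∂[v_1,v_5,v_6] = [v_5,v_6] − [v_1,v_6] + [v_1,v_5],
  ∂[v_0,v_3,v_5] = [v_3,v_5] − [v_0,v_5] + [v_0,v_3].
This gives a 21×14 integer matrix of rank 13; reducing to Smith normal form yields diagonal entries (1,1,1,1,1,1,1,1,1,1,1,1,1).

Reading off H_k = ker ∂_k / im ∂_{k+1}:

  H_0: rank C_0 − rank ∂_1 = 7 − 6 = 1, and the invariant factors of ∂_1 are all 1, so H_0 ≅ Z.
  H_1: rank ker ∂_1 − rank ∂_2 = (21 − 6) − 13 = 2, and the invariant factors of ∂_2 are all 1, so H_1 ≅ Z^2.
  H_2: rank ker ∂_2 − rank ∂_3 = (14 − 13) − 0 = 1, and there is no ∂_3, so H_2 ≅ Z.

As a check, the Euler characteristic is 7 − 21 + 14 = 0, which agrees with 1 − 2 + 1 = 0.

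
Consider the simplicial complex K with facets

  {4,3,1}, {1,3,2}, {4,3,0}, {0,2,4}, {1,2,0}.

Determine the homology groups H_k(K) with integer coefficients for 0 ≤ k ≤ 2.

K has 5 vertices, 10 edges, 5 triangles.
rank ∂_0 = 0, rank ∂_1 = 4 ⇒ b_0 = 5 − 0 − 4 = 1; all invariant factors of ∂_1 are 1 so no torsion. So H_0 = Z.
rank ∂_1 = 4, rank ∂_2 = 5 ⇒ b_1 = 10 − 4 − 5 = 1; all invariant factors of ∂_2 are 1 so no torsion. So H_1 = Z.
rank ∂_2 = 5, rank ∂_3 = 0 ⇒ b_2 = 5 − 5 − 0 = 0. So H_2 = 0.

H_0 = Z,  H_1 = Z,  H_2 = 0.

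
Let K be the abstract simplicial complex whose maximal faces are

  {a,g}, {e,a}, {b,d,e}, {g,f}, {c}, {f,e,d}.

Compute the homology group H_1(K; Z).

H_1 ≅ Z.

Take the total order a < b < c < d < e < f < g on the vertex set. Then K (dimension 2) consists of the simplices:

  0-simplices (7): a, b, c, d, e, f, g
  1-simplices (8): ae, ag, bd, be, de, df, ef, fg
  2-simplices (2): bde, def

giving chain groups C_0 ≅ Z^7, C_1 ≅ Z^8, C_2 ≅ Z^2.

The boundary map ∂_1: C_1 → C_0 sends each edge [p,q] (with p < q) to q − p. For instance
  ∂be = e − b.
The resulting 7×8 matrix has rank 5, and its Smith normal form has invariant factors (1,1,1,1,1).

Boundary ∂_2: C_2 → C_1 acts by ∂[p,q,r] = [q,r] − [p,r] + [p,q]. For instance
  ∂bde = de − be + bd,
  ∂def = ef − df + de.
The 8×2 boundary matrix has rank 2 and Smith normal form diag(1,1).

From H_k ≅ ker(∂_k) / im(∂_{k+1}) we obtain:

  H_1: rank ker ∂_1 − rank ∂_2 = (8 − 5) − 2 = 1, and the invariant factors of ∂_2 are all 1, so H_1 ≅ Z.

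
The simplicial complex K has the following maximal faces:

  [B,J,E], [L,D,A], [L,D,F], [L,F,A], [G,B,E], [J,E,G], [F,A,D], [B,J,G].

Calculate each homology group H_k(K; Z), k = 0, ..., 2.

H_0 ≅ Z^2,  H_1 = 0,  H_2 ≅ Z^2.

K has 8 vertices, 12 edges, 8 triangles.
rank ∂_0 = 0, rank ∂_1 = 6 ⇒ b_0 = 8 − 0 − 6 = 2; all invariant factors of ∂_1 are 1 so no torsion. So H_0 ≅ Z^2.
rank ∂_1 = 6, rank ∂_2 = 6 ⇒ b_1 = 12 − 6 − 6 = 0; all invariant factors of ∂_2 are 1 so no torsion. So H_1 ≅ 0.
rank ∂_2 = 6, rank ∂_3 = 0 ⇒ b_2 = 8 − 6 − 0 = 2. So H_2 ≅ Z^2.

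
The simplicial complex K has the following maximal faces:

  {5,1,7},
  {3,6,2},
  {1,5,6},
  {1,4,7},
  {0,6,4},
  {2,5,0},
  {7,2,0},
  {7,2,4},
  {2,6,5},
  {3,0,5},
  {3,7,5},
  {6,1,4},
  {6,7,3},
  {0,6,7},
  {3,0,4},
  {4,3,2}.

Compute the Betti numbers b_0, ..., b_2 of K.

b_0 = 1, b_1 = 2, b_2 = 1.

We work with the vertex ordering 0 < 1 < 2 < 3 < 4 < 5 < 6 < 7. The simplices of K, each written with vertices in increasing order, are:

  0-simplices (8): [0], [1], [2], [3], [4], [5], [6], [7]
  1-simplices (24): (24 of them)
  2-simplices (16): [0,2,5], [0,2,7], [0,3,4], [0,3,5], [0,4,6], [0,6,7], [1,4,6], [1,4,7], [1,5,6], [1,5,7], [2,3,4], [2,3,6], [2,4,7], [2,5,6], [3,5,7], [3,6,7]

so the chain groups are C_0 ≅ Z^8, C_1 ≅ Z^24, C_2 ≅ Z^16.

∂_1: C_1 → C_0 maps an edge to its endpoints' difference, ∂[p,q] = q − p.
The resulting 8×24 matrix has rank 7, and its Smith normal form has invariant factors (1,1,1,1,1,1,1).

∂_2: C_2 → C_1 sends each 2-simplex [p,q,r] to [q,r] − [p,r] + [p,q]. For instance
  ∂[0,3,5] = [3,5] − [0,5] + [0,3],
  ∂[2,3,6] = [3,6] − [2,6] + [2,3].
The resulting 24×16 matrix has rank 15, and its Smith normal form has invariant factors (1,1,1,1,1,1,1,1,1,1,1,1,1,1,1).

Computing H_k = (kernel of ∂_k) / (image of ∂_{k+1}):

  H_0: rank C_0 − rank ∂_1 = 8 − 7 = 1, and the invariant factors of ∂_1 are all 1, so H_0 ≅ Z.
  H_1: rank ker ∂_1 − rank ∂_2 = (24 − 7) − 15 = 2, and the invariant factors of ∂_2 are all 1, so H_1 ≅ Z^2.
  H_2: rank ker ∂_2 − rank ∂_3 = (16 − 15) − 0 = 1, and there is no ∂_3, so H_2 ≅ Z.

(K is a triangulation of the torus T^2.)

Hence the Betti numbers are b_0 = 1, b_1 = 2, b_2 = 1.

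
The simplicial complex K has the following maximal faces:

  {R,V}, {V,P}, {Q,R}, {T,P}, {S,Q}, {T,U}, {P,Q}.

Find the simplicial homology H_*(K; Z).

H_0 ≅ Z,  H_1 ≅ Z.

Order the vertices as P < Q < R < S < T < U < V. Listing each simplex with vertices in this order, K has dimension 1 with simplices:

  0-simplices (7): P, Q, R, S, T, U, V
  1-simplices (7): PQ, PT, PV, QR, QS, RV, TU

so the chain groups are C_0 ≅ Z^7, C_1 ≅ Z^7.

∂_1: C_1 → C_0 sends each edge [p,q] (with p < q) to q − p. For instance
  ∂PQ = Q − P.
The resulting 7×7 matrix has rank 6, and its Smith normal form has invariant factors (1,1,1,1,1,1).

Reading off H_k = ker ∂_k / im ∂_{k+1}:

  H_0: rank C_0 − rank ∂_1 = 7 − 6 = 1, and the invariant factors of ∂_1 are all 1, so H_0 = Z.
  H_1: rank ker ∂_1 − rank ∂_2 = (7 − 6) − 0 = 1, and there is no ∂_2, so H_1 = Z.

As a check, the Euler characteristic is 7 − 7 = 0, which agrees with 1 − 1 = 0.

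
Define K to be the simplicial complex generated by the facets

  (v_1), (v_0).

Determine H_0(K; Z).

H_0 = Z^2.

K has 2 vertices.
rank ∂_0 = 0, rank ∂_1 = 0 ⇒ b_0 = 2 − 0 − 0 = 2. So H_0 = Z^2.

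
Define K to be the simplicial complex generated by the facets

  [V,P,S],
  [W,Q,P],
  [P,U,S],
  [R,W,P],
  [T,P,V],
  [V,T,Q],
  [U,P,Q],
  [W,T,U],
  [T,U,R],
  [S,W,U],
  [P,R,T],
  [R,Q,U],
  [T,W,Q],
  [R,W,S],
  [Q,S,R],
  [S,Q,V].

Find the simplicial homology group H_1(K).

Fix the vertex order P < Q < R < S < T < U < V < W and write every simplex with vertices in increasing order. Then dim K = 2 and the simplices of K are:

  0-simplices (8): P, Q, R, S, T, U, V, W
  1-simplices (24): PQ, PR, PS, PT, PU, PV, PW, QR, QS, QT, QU, QV, QW, RS, RT, RU, RW, SU, SV, SW, TU, TV, TW, UW
  2-simplices (16): PQU, PQW, PRT, PRW, PSU, PSV, PTV, QRS, QRU, QSV, QTV, QTW, RSW, RTU, SUW, TUW

Hence C_0 ≅ Z^8, C_1 ≅ Z^24, C_2 ≅ Z^16.

∂_1: C_1 → C_0 sends each edge [p,q] (with p < q) to q − p.
The 8×24 boundary matrix has rank 7 and Smith normal form diag(1,1,1,1,1,1,1).

Boundary ∂_2: C_2 → C_1 maps a triangle to the signed sum of its edges. For instance
  ∂PSV = SV − PV + PS,
  ∂PTV = TV − PV + PT.
This gives a 24×16 integer matrix of rank 15; reducing to Smith normal form yields diagonal entries (1,1,1,1,1,1,1,1,1,1,1,1,1,1,1).

Computing H_k = (kernel of ∂_k) / (image of ∂_{k+1}):

  H_1: rank ker ∂_1 − rank ∂_2 = (24 − 7) − 15 = 2, and the invariant factors of ∂_2 are all 1, so H_1 = Z^2.

(K is a triangulation of the torus T^2.)

H_1 = Z^2.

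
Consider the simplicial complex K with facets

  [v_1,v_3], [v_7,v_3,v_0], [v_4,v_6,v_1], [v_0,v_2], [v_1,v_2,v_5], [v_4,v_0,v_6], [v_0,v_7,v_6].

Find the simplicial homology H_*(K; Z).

H_0 = Z,  H_1 = Z^2,  H_2 = 0.

We work with the vertex ordering v_0 < v_1 < v_2 < v_3 < v_4 < v_5 < v_6 < v_7. The simplices of K, each written with vertices in increasing order, are:

  0-simplices (8): [v_0], [v_1], [v_2], [v_3], [v_4], [v_5], [v_6], [v_7]
  1-simplices (14): [v_0,v_2], [v_0,v_3], [v_0,v_4], [v_0,v_6], [v_0,v_7], [v_1,v_2], [v_1,v_3], [v_1,v_4], [v_1,v_5], [v_1,v_6], [v_2,v_5], [v_3,v_7], [v_4,v_6], [v_6,v_7]
  2-simplices (5): [v_0,v_3,v_7], [v_0,v_4,v_6], [v_0,v_6,v_7], [v_1,v_2,v_5], [v_1,v_4,v_6]

giving chain groups C_0 ≅ Z^8, C_1 ≅ Z^14, C_2 ≅ Z^5.

The boundary map ∂_1: C_1 → C_0 is given by ∂[p,q] = [q] − [p]. For instance
  ∂[v_1,v_4] = [v_4] − [v_1].
This gives a 8×14 integer matrix of rank 7; reducing to Smith normal form yields diagonal entries (1,1,1,1,1,1,1).

The boundary map ∂_2: C_2 → C_1 acts by ∂[p,q,r] = [q,r] − [p,r] + [p,q]. For instance
  ∂[v_0,v_4,v_6] = [v_4,v_6] − [v_0,v_6] + [v_0,v_4],
  ∂[v_0,v_6,v_7] = [v_6,v_7] − [v_0,v_7] + [v_0,v_6].
This gives a 14×5 integer matrix of rank 5; reducing to Smith normal form yields diagonal entries (1,1,1,1,1).

Now H_k = ker ∂_k / im ∂_{k+1}, so:

  H_0: rank C_0 − rank ∂_1 = 8 − 7 = 1, and the invariant factors of ∂_1 are all 1, so H_0 ≅ Z.
  H_1: rank ker ∂_1 − rank ∂_2 = (14 − 7) − 5 = 2, and the invariant factors of ∂_2 are all 1, so H_1 ≅ Z^2.
  H_2: rank ker ∂_2 − rank ∂_3 = (5 − 5) − 0 = 0, and there is no ∂_3, so H_2 ≅ 0.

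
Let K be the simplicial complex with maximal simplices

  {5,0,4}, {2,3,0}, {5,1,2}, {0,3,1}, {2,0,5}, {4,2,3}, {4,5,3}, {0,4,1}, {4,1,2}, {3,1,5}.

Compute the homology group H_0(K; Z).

H_0 = Z.

K has 6 vertices, 15 edges, 10 triangles.
rank ∂_0 = 0, rank ∂_1 = 5 ⇒ b_0 = 6 − 0 − 5 = 1; all invariant factors of ∂_1 are 1 so no torsion. So H_0 ≅ Z.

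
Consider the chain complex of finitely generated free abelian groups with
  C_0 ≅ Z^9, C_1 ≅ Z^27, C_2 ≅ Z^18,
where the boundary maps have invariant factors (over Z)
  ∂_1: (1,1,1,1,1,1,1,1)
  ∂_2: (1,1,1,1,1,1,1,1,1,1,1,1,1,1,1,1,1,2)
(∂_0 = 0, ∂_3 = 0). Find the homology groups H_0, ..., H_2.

H_0: b_0 = 9 − 0 − 8 = 1; torsion from ∂_1 factors > 1: none. So H_0 = Z.
H_1: b_1 = 27 − 8 − 18 = 1; torsion from ∂_2 factors > 1: [2]. So H_1 = Z ⊕ Z/2.
H_2: b_2 = 18 − 18 − 0 = 0; torsion from ∂_3 factors > 1: none. So H_2 = 0.

H_0 = Z,  H_1 = Z ⊕ Z/2,  H_2 = 0.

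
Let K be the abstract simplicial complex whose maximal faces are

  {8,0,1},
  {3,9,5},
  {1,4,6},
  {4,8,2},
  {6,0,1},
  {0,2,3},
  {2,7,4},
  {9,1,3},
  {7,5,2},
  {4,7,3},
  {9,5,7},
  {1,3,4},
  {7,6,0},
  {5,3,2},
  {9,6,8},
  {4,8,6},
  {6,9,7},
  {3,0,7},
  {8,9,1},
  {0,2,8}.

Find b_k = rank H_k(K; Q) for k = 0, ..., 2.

Order the vertices as 0 < 1 < 2 < 3 < 4 < 5 < 6 < 7 < 8 < 9. Listing each simplex with vertices in this order, K has dimension 2 with simplices:

  0-simplices (10): [0], [1], [2], [3], [4], [5], [6], [7], [8], [9]
  1-simplices (30): (30 of them)
  2-simplices (20): (20 of them)

so the chain groups are C_0 ≅ Z^10, C_1 ≅ Z^30, C_2 ≅ Z^20.

Boundary ∂_1: C_1 → C_0 sends each edge [p,q] (with p < q) to q − p.
The 10×30 boundary matrix has rank 9 and Smith normal form diag(1,1,1,1,1,1,1,1,1).

Boundary ∂_2: C_2 → C_1 sends each 2-simplex [p,q,r] to [q,r] − [p,r] + [p,q]. For instance
  ∂[0,1,8] = [1,8] − [0,8] + [0,1],
  ∂[2,4,8] = [4,8] − [2,8] + [2,4].
The 30×20 boundary matrix has rank 20 and Smith normal form diag(1,1,1,1,1,1,1,1,1,1,1,1,1,1,1,1,1,1,1,2).

Reading off H_k = ker ∂_k / im ∂_{k+1}:

  H_0: rank C_0 − rank ∂_1 = 10 − 9 = 1, and the invariant factors of ∂_1 are all 1, so H_0 ≅ Z.
  H_1: rank ker ∂_1 − rank ∂_2 = (30 − 9) − 20 = 1, and ∂_2 has invariant factor 2 > 1, so H_1 ≅ Z ⊕ Z_2.
  H_2: rank ker ∂_2 − rank ∂_3 = (20 − 20) − 0 = 0, and there is no ∂_3, so H_2 ≅ 0.

Hence the Betti numbers are b_0 = 1, b_1 = 1, b_2 = 0.

b_0 = 1, b_1 = 1, b_2 = 0.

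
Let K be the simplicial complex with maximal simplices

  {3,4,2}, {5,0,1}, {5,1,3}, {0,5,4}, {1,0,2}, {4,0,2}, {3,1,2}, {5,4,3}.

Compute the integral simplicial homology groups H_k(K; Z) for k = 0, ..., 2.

H_0 = Z,  H_1 = 0,  H_2 = Z.

Take the total order 0 < 1 < 2 < 3 < 4 < 5 on the vertex set. Then K (dimension 2) consists of the simplices:

  0-simplices (6): [0], [1], [2], [3], [4], [5]
  1-simplices (12): [0,1], [0,2], [0,4], [0,5], [1,2], [1,3], [1,5], [2,3], [2,4], [3,4], [3,5], [4,5]
  2-simplices (8): [0,1,2], [0,1,5], [0,2,4], [0,4,5], [1,2,3], [1,3,5], [2,3,4], [3,4,5]

so the chain groups are C_0 ≅ Z^6, C_1 ≅ Z^12, C_2 ≅ Z^8.

The boundary map ∂_1: C_1 → C_0 sends each edge [p,q] (with p < q) to q − p. For instance
  ∂[1,3] = [3] − [1].
As a 6×12 matrix over Z this has rank 5, with invariant factors (1,1,1,1,1).

Boundary ∂_2: C_2 → C_1 maps a triangle to the signed sum of its edges. For instance
  ∂[1,2,3] = [2,3] − [1,3] + [1,2],
  ∂[0,1,2] = [1,2] − [0,2] + [0,1].
The resulting 12×8 matrix has rank 7, and its Smith normal form has invariant factors (1,1,1,1,1,1,1).

From H_k ≅ ker(∂_k) / im(∂_{k+1}) we obtain:

  H_0: rank C_0 − rank ∂_1 = 6 − 5 = 1, and the invariant factors of ∂_1 are all 1, so H_0 = Z.
  H_1: rank ker ∂_1 − rank ∂_2 = (12 − 5) − 7 = 0, and the invariant factors of ∂_2 are all 1, so H_1 = 0.
  H_2: rank ker ∂_2 − rank ∂_3 = (8 − 7) − 0 = 1, and there is no ∂_3, so H_2 = Z.

As a check, the Euler characteristic is 6 − 12 + 8 = 2, which agrees with 1 − 0 + 1 = 2.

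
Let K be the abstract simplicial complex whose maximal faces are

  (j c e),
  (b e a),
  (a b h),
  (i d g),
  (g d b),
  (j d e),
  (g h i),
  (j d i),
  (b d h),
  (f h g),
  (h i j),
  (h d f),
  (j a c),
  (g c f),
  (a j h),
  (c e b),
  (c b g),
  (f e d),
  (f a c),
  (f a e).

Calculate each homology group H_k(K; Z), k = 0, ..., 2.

H_0 ≅ Z,  H_1 ≅ Z ⊕ Z/2Z,  H_2 = 0.

We work with the vertex ordering a < b < c < d < e < f < g < h < i < j. The simplices of K, each written with vertices in increasing order, are:

  0-simplices (10): a, b, c, d, e, f, g, h, i, j
  1-simplices (30): ab, ac, ae, af, ah, aj, bc, bd, be, bg, bh, ce, cf, cg, cj, de, df, dg, dh, di, dj, ef, ej, fg, fh, gh, gi, hi, hj, ij
  2-simplices (20): abe, abh, acf, acj, aef, ahj, bce, bcg, bdg, bdh, cej, cfg, def, dej, dfh, dgi, dij, fgh, ghi, hij

Hence C_0 ≅ Z^10, C_1 ≅ Z^30, C_2 ≅ Z^20.

Boundary ∂_1: C_1 → C_0 maps an edge to its endpoints' difference, ∂[p,q] = q − p.
This gives a 10×30 integer matrix of rank 9; reducing to Smith normal form yields diagonal entries (1,1,1,1,1,1,1,1,1).

The boundary map ∂_2: C_2 → C_1 sends each 2-simplex [p,q,r] to [q,r] − [p,r] + [p,q]. For instance
  ∂bdh = dh − bh + bd,
  ∂bdg = dg − bg + bd.
As a 30×20 matrix over Z this has rank 20, with invariant factors (1,1,1,1,1,1,1,1,1,1,1,1,1,1,1,1,1,1,1,2).

Now H_k = ker ∂_k / im ∂_{k+1}, so:

  H_0: rank C_0 − rank ∂_1 = 10 − 9 = 1, and the invariant factors of ∂_1 are all 1, so H_0 ≅ Z.
  H_1: rank ker ∂_1 − rank ∂_2 = (30 − 9) − 20 = 1, and ∂_2 has invariant factor 2 > 1, so H_1 ≅ Z ⊕ Z/2Z.
  H_2: rank ker ∂_2 − rank ∂_3 = (20 − 20) − 0 = 0, and there is no ∂_3, so H_2 ≅ 0.

(K is a triangulation of the Klein bottle.)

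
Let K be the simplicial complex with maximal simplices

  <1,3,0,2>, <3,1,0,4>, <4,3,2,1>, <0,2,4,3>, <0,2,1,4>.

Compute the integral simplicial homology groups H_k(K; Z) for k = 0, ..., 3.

We work with the vertex ordering 0 < 1 < 2 < 3 < 4. The simplices of K, each written with vertices in increasing order, are:

  0-simplices (5): [0], [1], [2], [3], [4]
  1-simplices (10): [0,1], [0,2], [0,3], [0,4], [1,2], [1,3], [1,4], [2,3], [2,4], [3,4]
  2-simplices (10): [0,1,2], [0,1,3], [0,1,4], [0,2,3], [0,2,4], [0,3,4], [1,2,3], [1,2,4], [1,3,4], [2,3,4]
  3-simplices (5): [0,1,2,3], [0,1,2,4], [0,1,3,4], [0,2,3,4], [1,2,3,4]

Hence C_0 ≅ Z^5, C_1 ≅ Z^10, C_2 ≅ Z^10, C_3 ≅ Z^5.

Boundary ∂_1: C_1 → C_0 sends each edge [p,q] (with p < q) to q − p.
The 5×10 boundary matrix has rank 4 and Smith normal form diag(1,1,1,1).

Boundary ∂_2: C_2 → C_1 acts by ∂[p,q,r] = [q,r] − [p,r] + [p,q]. For instance
  ∂[0,2,3] = [2,3] − [0,3] + [0,2],
  ∂[1,3,4] = [3,4] − [1,4] + [1,3].
As a 10×10 matrix over Z this has rank 6, with invariant factors (1,1,1,1,1,1).

The boundary map ∂_3: C_3 → C_2 sends each 3-simplex σ to the alternating sum Σ_i (−1)^i (σ with its i-th vertex removed). For instance
  ∂[0,1,3,4] = [1,3,4] − [0,3,4] + [0,1,4] − [0,1,3],
  ∂[0,1,2,3] = [1,2,3] − [0,2,3] + [0,1,3] − [0,1,2].
The resulting 10×5 matrix has rank 4, and its Smith normal form has invariant factors (1,1,1,1).

Reading off H_k = ker ∂_k / im ∂_{k+1}:

  H_0: rank C_0 − rank ∂_1 = 5 − 4 = 1, and the invariant factors of ∂_1 are all 1, so H_0 ≅ Z.
  H_1: rank ker ∂_1 − rank ∂_2 = (10 − 4) − 6 = 0, and the invariant factors of ∂_2 are all 1, so H_1 ≅ 0.
  H_2: rank ker ∂_2 − rank ∂_3 = (10 − 6) − 4 = 0, and the invariant factors of ∂_3 are all 1, so H_2 ≅ 0.
  H_3: rank ker ∂_3 − rank ∂_4 = (5 − 4) − 0 = 1, and there is no ∂_4, so H_3 ≅ Z.

(K is a triangulation of the 3-sphere S^3.)

H_0 = Z,  H_1 = 0,  H_2 = 0,  H_3 = Z.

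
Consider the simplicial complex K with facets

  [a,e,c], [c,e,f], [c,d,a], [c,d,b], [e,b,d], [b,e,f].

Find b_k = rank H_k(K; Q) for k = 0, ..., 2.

b_0 = 1, b_1 = 1, b_2 = 0.

K has 6 vertices, 12 edges, 6 triangles.
rank ∂_0 = 0, rank ∂_1 = 5 ⇒ b_0 = 6 − 0 − 5 = 1; all invariant factors of ∂_1 are 1 so no torsion. So H_0 ≅ Z.
rank ∂_1 = 5, rank ∂_2 = 6 ⇒ b_1 = 12 − 5 − 6 = 1; all invariant factors of ∂_2 are 1 so no torsion. So H_1 ≅ Z.
rank ∂_2 = 6, rank ∂_3 = 0 ⇒ b_2 = 6 − 6 − 0 = 0. So H_2 ≅ 0.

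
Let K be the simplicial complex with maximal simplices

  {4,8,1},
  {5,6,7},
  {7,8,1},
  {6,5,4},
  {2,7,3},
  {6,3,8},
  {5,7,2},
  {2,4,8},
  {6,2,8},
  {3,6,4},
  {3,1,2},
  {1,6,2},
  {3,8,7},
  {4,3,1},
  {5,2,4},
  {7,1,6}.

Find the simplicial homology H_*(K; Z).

We work with the vertex ordering 1 < 2 < 3 < 4 < 5 < 6 < 7 < 8. The simplices of K, each written with vertices in increasing order, are:

  0-simplices (8): [1], [2], [3], [4], [5], [6], [7], [8]
  1-simplices (24): (24 of them)
  2-simplices (16): [1,2,3], [1,2,6], [1,3,4], [1,4,8], [1,6,7], [1,7,8], [2,3,7], [2,4,5], [2,4,8], [2,5,7], [2,6,8], [3,4,6], [3,6,8], [3,7,8], [4,5,6], [5,6,7]

giving chain groups C_0 ≅ Z^8, C_1 ≅ Z^24, C_2 ≅ Z^16.

Boundary ∂_1: C_1 → C_0 sends each edge [p,q] (with p < q) to q − p.
As a 8×24 matrix over Z this has rank 7, with invariant factors (1,1,1,1,1,1,1).

The boundary map ∂_2: C_2 → C_1 maps a triangle to the signed sum of its edges. For instance
  ∂[1,7,8] = [7,8] − [1,8] + [1,7],
  ∂[1,6,7] = [6,7] − [1,7] + [1,6].
The resulting 24×16 matrix has rank 15, and its Smith normal form has invariant factors (1,1,1,1,1,1,1,1,1,1,1,1,1,1,1).

From H_k ≅ ker(∂_k) / im(∂_{k+1}) we obtain:

  H_0: rank C_0 − rank ∂_1 = 8 − 7 = 1, and the invariant factors of ∂_1 are all 1, so H_0 = Z.
  H_1: rank ker ∂_1 − rank ∂_2 = (24 − 7) − 15 = 2, and the invariant factors of ∂_2 are all 1, so H_1 = Z^2.
  H_2: rank ker ∂_2 − rank ∂_3 = (16 − 15) − 0 = 1, and there is no ∂_3, so H_2 = Z.

As a check, the Euler characteristic is 8 − 24 + 16 = 0, which agrees with 1 − 2 + 1 = 0.

H_0 = Z,  H_1 = Z^2,  H_2 = Z.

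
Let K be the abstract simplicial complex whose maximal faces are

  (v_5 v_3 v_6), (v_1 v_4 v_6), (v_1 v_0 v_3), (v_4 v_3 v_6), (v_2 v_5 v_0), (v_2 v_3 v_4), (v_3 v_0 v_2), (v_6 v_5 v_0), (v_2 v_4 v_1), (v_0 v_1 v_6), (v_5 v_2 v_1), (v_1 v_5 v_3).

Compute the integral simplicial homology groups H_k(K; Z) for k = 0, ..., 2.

H_0 = Z,  H_1 = Z/2,  H_2 = 0.

We work with the vertex ordering v_0 < v_1 < v_2 < v_3 < v_4 < v_5 < v_6. The simplices of K, each written with vertices in increasing order, are:

  0-simplices (7): [v_0], [v_1], [v_2], [v_3], [v_4], [v_5], [v_6]
  1-simplices (18): (18 of them)
  2-simplices (12): (12 of them)

Hence C_0 ≅ Z^7, C_1 ≅ Z^18, C_2 ≅ Z^12.

The boundary map ∂_1: C_1 → C_0 maps an edge to its endpoints' difference, ∂[p,q] = q − p.
The resulting 7×18 matrix has rank 6, and its Smith normal form has invariant factors (1,1,1,1,1,1).

Boundary ∂_2: C_2 → C_1 maps a triangle to the signed sum of its edges. For instance
  ∂[v_3,v_5,v_6] = [v_5,v_6] − [v_3,v_6] + [v_3,v_5],
  ∂[v_3,v_4,v_6] = [v_4,v_6] − [v_3,v_6] + [v_3,v_4].
The 18×12 boundary matrix has rank 12 and Smith normal form diag(1,1,1,1,1,1,1,1,1,1,1,2).

Computing H_k = (kernel of ∂_k) / (image of ∂_{k+1}):

  H_0: rank C_0 − rank ∂_1 = 7 − 6 = 1, and the invariant factors of ∂_1 are all 1, so H_0 ≅ Z.
  H_1: rank ker ∂_1 − rank ∂_2 = (18 − 6) − 12 = 0, and ∂_2 has invariant factor 2 > 1, so H_1 ≅ Z/2.
  H_2: rank ker ∂_2 − rank ∂_3 = (12 − 12) − 0 = 0, and there is no ∂_3, so H_2 ≅ 0.

As a check, the Euler characteristic is 7 − 18 + 12 = 1, which agrees with 1 − 0 + 0 = 1.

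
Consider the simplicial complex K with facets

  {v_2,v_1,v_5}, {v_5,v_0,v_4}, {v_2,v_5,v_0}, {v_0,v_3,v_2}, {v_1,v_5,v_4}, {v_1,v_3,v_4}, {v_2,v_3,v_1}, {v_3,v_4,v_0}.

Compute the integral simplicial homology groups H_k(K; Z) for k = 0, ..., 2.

Take the total order v_0 < v_1 < v_2 < v_3 < v_4 < v_5 on the vertex set. Then K (dimension 2) consists of the simplices:

  0-simplices (6): [v_0], [v_1], [v_2], [v_3], [v_4], [v_5]
  1-simplices (12): [v_0,v_2], [v_0,v_3], [v_0,v_4], [v_0,v_5], [v_1,v_2], [v_1,v_3], [v_1,v_4], [v_1,v_5], [v_2,v_3], [v_2,v_5], [v_3,v_4], [v_4,v_5]
  2-simplices (8): [v_0,v_2,v_3], [v_0,v_2,v_5], [v_0,v_3,v_4], [v_0,v_4,v_5], [v_1,v_2,v_3], [v_1,v_2,v_5], [v_1,v_3,v_4], [v_1,v_4,v_5]

giving chain groups C_0 ≅ Z^6, C_1 ≅ Z^12, C_2 ≅ Z^8.

Boundary ∂_1: C_1 → C_0 maps an edge to its endpoints' difference, ∂[p,q] = q − p. For instance
  ∂[v_1,v_2] = [v_2] − [v_1].
The 6×12 boundary matrix has rank 5 and Smith normal form diag(1,1,1,1,1).

Boundary ∂_2: C_2 → C_1 sends each 2-simplex [p,q,r] to [q,r] − [p,r] + [p,q]. For instance
  ∂[v_0,v_3,v_4] = [v_3,v_4] − [v_0,v_4] + [v_0,v_3],
  ∂[v_1,v_4,v_5] = [v_4,v_5] − [v_1,v_5] + [v_1,v_4].
The 12×8 boundary matrix has rank 7 and Smith normal form diag(1,1,1,1,1,1,1).

From H_k ≅ ker(∂_k) / im(∂_{k+1}) we obtain:

  H_0: rank C_0 − rank ∂_1 = 6 − 5 = 1, and the invariant factors of ∂_1 are all 1, so H_0 ≅ Z.
  H_1: rank ker ∂_1 − rank ∂_2 = (12 − 5) − 7 = 0, and the invariant factors of ∂_2 are all 1, so H_1 ≅ 0.
  H_2: rank ker ∂_2 − rank ∂_3 = (8 − 7) − 0 = 1, and there is no ∂_3, so H_2 ≅ Z.

H_0 ≅ Z,  H_1 = 0,  H_2 ≅ Z.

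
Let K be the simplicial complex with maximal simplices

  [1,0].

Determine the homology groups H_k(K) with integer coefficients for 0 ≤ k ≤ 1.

Order the vertices as 0 < 1. Listing each simplex with vertices in this order, K has dimension 1 with simplices:

  0-simplices (2): [0], [1]
  1-simplices (1): [0,1]

so the chain groups are C_0 ≅ Z^2, C_1 ≅ Z^1.

The boundary map ∂_1: C_1 → C_0 sends each edge [p,q] (with p < q) to q − p.
The 2×1 boundary matrix has rank 1 and Smith normal form diag(1).

Now H_k = ker ∂_k / im ∂_{k+1}, so:

  H_0: rank C_0 − rank ∂_1 = 2 − 1 = 1, and the invariant factors of ∂_1 are all 1, so H_0 = Z.
  H_1: rank ker ∂_1 − rank ∂_2 = (1 − 1) − 0 = 0, and there is no ∂_2, so H_1 = 0.

H_0 = Z,  H_1 = 0.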